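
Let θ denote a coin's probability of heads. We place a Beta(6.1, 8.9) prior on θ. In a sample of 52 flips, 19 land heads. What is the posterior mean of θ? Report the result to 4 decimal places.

Posterior mean ≈ 0.3746

The binomial likelihood is conjugate to the Beta prior: with 19 successes and 33 failures, the posterior is Beta(6.1+19, 8.9+33) = Beta(25.1, 41.9).
Posterior mean = α/(α+β) = 25.1/67 = 0.3746.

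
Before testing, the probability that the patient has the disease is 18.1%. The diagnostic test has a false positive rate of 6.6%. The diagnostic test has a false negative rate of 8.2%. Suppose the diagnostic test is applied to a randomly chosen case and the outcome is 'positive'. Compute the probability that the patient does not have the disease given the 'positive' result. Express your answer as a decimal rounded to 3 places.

P(¬H | E) ≈ 0.245

Let H be the event that the patient has the disease. P(H) = 0.181, so P(¬H) = 0.819. With E the 'positive' result, P(E|H) = 0.918 and P(E|¬H) = 0.066.
P(E) = 0.918·0.181 + 0.066·0.819 = 0.16616 + 0.054054 = 0.22021.
By Bayes' theorem, P(H|E) = 0.16616 / 0.22021 = 0.755. Hence P(¬H|E) = 1 − 0.755 = 0.245.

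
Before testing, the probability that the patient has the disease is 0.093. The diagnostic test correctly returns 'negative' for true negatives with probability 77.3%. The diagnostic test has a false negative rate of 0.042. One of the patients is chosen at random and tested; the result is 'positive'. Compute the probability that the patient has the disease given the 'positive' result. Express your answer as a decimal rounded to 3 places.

P(H | E) ≈ 0.302

Let H be the event that the patient has the disease. P(H) = 0.093, so P(¬H) = 0.907. With E the 'positive' result, P(E|H) = 0.958 and P(E|¬H) = 0.227.
P(E) = 0.958·0.093 + 0.227·0.907 = 0.089094 + 0.20589 = 0.29498.
By Bayes' theorem, P(H|E) = 0.089094 / 0.29498 = 0.302.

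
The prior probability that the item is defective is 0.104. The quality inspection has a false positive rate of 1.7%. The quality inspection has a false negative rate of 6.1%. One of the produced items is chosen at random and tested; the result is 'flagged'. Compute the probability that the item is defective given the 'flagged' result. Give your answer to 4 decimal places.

P(H | E) ≈ 0.8651

Let H be the event that the item is defective. P(H) = 0.104, so P(¬H) = 0.896. With E the 'flagged' result, P(E|H) = 0.939 and P(E|¬H) = 0.017.
P(E) = 0.939·0.104 + 0.017·0.896 = 0.097656 + 0.015232 = 0.11289.
By Bayes' theorem, P(H|E) = 0.097656 / 0.11289 = 0.8651.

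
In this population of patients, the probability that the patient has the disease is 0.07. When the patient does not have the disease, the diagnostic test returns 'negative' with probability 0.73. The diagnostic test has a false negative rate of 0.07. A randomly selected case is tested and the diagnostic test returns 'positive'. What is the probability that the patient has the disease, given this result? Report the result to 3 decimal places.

Write H for 'the patient has the disease'. Prior odds H:¬H = 0.07/0.93 = 0.075269. For the 'positive' outcome, the likelihood ratio is 0.93/0.27 = 3.4444.
Posterior odds = 0.075269 × 3.4444 = 0.25926, so P(H|E) = 0.25926/(1+0.25926) = 0.206.

P(H | E) ≈ 0.206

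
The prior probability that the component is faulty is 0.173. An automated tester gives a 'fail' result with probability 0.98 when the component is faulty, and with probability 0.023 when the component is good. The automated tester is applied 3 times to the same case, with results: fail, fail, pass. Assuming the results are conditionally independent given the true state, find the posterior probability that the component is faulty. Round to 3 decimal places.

With H the event that the component is faulty, the joint likelihood of the observed sequence is P(data|H) = 0.98·0.98·0.02 = 0.019208 and P(data|¬H) = 0.023·0.023·0.977 = 0.00051683.
Bayes: P(H|data) = 0.173·0.019208 / (0.173·0.019208 + 0.827·0.00051683) = 0.0033230/0.0037504 = 0.8860.

Posterior P(H) ≈ 0.886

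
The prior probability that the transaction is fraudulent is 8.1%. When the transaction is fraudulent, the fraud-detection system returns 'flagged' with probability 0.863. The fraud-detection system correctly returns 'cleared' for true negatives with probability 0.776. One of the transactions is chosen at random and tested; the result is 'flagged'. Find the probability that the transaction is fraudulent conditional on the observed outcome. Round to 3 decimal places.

P(H | E) ≈ 0.253

Let H be the event that the transaction is fraudulent. P(H) = 0.081, so P(¬H) = 0.919. With E the 'flagged' result, P(E|H) = 0.863 and P(E|¬H) = 0.224.
P(E) = 0.863·0.081 + 0.224·0.919 = 0.069903 + 0.20586 = 0.27576.
By Bayes' theorem, P(H|E) = 0.069903 / 0.27576 = 0.253.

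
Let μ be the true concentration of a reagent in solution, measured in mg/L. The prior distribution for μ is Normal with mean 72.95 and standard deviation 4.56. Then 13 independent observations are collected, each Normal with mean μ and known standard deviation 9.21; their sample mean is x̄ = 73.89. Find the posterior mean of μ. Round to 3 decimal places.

Posterior mean ≈ 73.665

With known σ, the Normal prior is conjugate. Weight on the data is w = (n/σ²)/(n/σ² + 1/τ₀²) = 0.153258/(0.153258+0.0480917) = 0.76115.
Posterior mean = w·x̄ + (1−w)·μ₀ = 0.76115·73.89 + 0.23885·72.95 = 73.665.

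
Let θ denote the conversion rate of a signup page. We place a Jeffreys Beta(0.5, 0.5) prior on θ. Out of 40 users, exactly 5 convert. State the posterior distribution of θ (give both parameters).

Posterior: Beta(5.5, 35.5)

The binomial likelihood is conjugate to the Beta prior: with 5 successes and 35 failures, the posterior is Beta(0.5+5, 0.5+35) = Beta(5.5, 35.5).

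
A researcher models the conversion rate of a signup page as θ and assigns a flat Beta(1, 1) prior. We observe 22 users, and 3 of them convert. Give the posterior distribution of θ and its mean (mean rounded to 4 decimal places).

The binomial likelihood is conjugate to the Beta prior: with 3 successes and 19 failures, the posterior is Beta(1+3, 1+19) = Beta(4, 20).
Posterior mean = α/(α+β) = 4/24 = 0.1667.

Posterior: Beta(4, 20); mean ≈ 0.1667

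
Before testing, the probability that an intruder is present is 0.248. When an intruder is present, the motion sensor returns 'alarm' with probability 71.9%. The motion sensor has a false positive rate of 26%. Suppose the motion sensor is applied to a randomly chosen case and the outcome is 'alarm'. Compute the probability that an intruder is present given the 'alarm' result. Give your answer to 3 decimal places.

P(H | E) ≈ 0.477

Write H for 'an intruder is present'. Prior odds H:¬H = 0.248/0.752 = 0.32979. For the 'alarm' outcome, the likelihood ratio is 0.719/0.26 = 2.7654.
Posterior odds = 0.32979 × 2.7654 = 0.91199, so P(H|E) = 0.91199/(1+0.91199) = 0.477.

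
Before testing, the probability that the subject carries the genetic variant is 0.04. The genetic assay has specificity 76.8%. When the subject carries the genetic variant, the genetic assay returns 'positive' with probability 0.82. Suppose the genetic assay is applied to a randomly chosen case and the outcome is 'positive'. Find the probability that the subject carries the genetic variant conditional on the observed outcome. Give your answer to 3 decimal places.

P(H | E) ≈ 0.128

Let H be the event that the subject carries the genetic variant. P(H) = 0.04, so P(¬H) = 0.96. With E the 'positive' result, P(E|H) = 0.82 and P(E|¬H) = 0.232.
P(E) = 0.82·0.04 + 0.232·0.96 = 0.032800 + 0.22272 = 0.25552.
By Bayes' theorem, P(H|E) = 0.032800 / 0.25552 = 0.128.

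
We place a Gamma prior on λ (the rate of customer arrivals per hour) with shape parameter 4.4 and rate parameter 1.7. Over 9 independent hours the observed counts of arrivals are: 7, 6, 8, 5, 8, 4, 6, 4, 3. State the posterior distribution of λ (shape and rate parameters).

Total count ∑xᵢ = 51 over n = 9 hours.
Gamma is conjugate to the Poisson likelihood: posterior is Gamma(shape = 4.4+51 = 55.4, rate = 1.7+9 = 10.7).

Posterior: Gamma(shape=55.4, rate=10.7)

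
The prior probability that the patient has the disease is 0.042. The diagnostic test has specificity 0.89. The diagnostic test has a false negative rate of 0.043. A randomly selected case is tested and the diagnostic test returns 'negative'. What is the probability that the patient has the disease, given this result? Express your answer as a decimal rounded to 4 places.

Write H for 'the patient has the disease'. Prior odds H:¬H = 0.042/0.958 = 0.043841. For the 'negative' outcome, the likelihood ratio is 0.043/0.89 = 0.048315.
Posterior odds = 0.043841 × 0.048315 = 0.0021182, so P(H|E) = 0.0021182/(1+0.0021182) = 0.0021.

P(H | E) ≈ 0.0021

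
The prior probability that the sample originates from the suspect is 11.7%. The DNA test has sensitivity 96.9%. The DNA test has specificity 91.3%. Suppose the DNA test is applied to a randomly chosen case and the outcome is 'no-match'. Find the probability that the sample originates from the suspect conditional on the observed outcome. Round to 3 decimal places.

Write H for 'the sample originates from the suspect'. Prior odds H:¬H = 0.117/0.883 = 0.13250. For the 'no-match' outcome, the likelihood ratio is 0.031/0.913 = 0.033954.
Posterior odds = 0.13250 × 0.033954 = 0.0044990, so P(H|E) = 0.0044990/(1+0.0044990) = 0.004.

P(H | E) ≈ 0.004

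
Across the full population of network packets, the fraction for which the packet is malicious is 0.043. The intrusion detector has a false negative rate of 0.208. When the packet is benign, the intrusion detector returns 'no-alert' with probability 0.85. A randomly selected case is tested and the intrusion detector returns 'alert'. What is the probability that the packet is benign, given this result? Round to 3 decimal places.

P(¬H | E) ≈ 0.808

Let H be the event that the packet is malicious. P(H) = 0.043, so P(¬H) = 0.957. With E the 'alert' result, P(E|H) = 0.792 and P(E|¬H) = 0.15.
P(E) = 0.792·0.043 + 0.15·0.957 = 0.034056 + 0.14355 = 0.17761.
By Bayes' theorem, P(H|E) = 0.034056 / 0.17761 = 0.192. Hence P(¬H|E) = 1 − 0.192 = 0.808.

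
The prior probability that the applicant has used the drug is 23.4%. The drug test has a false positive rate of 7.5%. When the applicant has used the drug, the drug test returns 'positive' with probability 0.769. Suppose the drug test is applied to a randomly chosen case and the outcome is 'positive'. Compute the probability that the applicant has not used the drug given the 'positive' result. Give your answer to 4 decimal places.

Let H be the event that the applicant has used the drug. P(H) = 0.234, so P(¬H) = 0.766. With E the 'positive' result, P(E|H) = 0.769 and P(E|¬H) = 0.075.
P(E) = 0.769·0.234 + 0.075·0.766 = 0.17995 + 0.057450 = 0.23740.
By Bayes' theorem, P(H|E) = 0.17995 / 0.23740 = 0.7580. Hence P(¬H|E) = 1 − 0.7580 = 0.2420.

P(¬H | E) ≈ 0.2420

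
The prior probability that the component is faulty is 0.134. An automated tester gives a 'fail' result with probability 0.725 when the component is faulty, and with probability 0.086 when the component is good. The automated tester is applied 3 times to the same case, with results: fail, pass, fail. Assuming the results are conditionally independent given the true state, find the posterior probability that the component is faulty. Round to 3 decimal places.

Posterior P(H) ≈ 0.768

Let H be the event that the component is faulty; start with P(H) = 0.134. P('fail'|H) = 0.725, P('fail'|¬H) = 0.086.
Update on result 1 ('fail'): P(H) ← 0.725·0.1340 / (0.725·0.1340 + 0.086·0.8660) = 0.097150/0.17163 = 0.5661.
Update on result 2 ('pass'): P(H) ← 0.275·0.5661 / (0.275·0.5661 + 0.914·0.4339) = 0.15567/0.55229 = 0.2819.
Update on result 3 ('fail'): P(H) ← 0.725·0.2819 / (0.725·0.2819 + 0.086·0.7181) = 0.20434/0.26611 = 0.7679.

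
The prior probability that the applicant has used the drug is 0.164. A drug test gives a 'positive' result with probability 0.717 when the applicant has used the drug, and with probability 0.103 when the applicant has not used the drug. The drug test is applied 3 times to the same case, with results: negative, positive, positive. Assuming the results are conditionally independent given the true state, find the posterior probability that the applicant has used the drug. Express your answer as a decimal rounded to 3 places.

Posterior P(H) ≈ 0.750

Let H be the event that the applicant has used the drug; start with P(H) = 0.164. P('positive'|H) = 0.717, P('positive'|¬H) = 0.103.
Update on result 1 ('negative'): P(H) ← 0.283·0.1640 / (0.283·0.1640 + 0.897·0.8360) = 0.046412/0.79630 = 0.0583.
Update on result 2 ('positive'): P(H) ← 0.717·0.0583 / (0.717·0.0583 + 0.103·0.9417) = 0.041790/0.13879 = 0.3011.
Update on result 3 ('positive'): P(H) ← 0.717·0.3011 / (0.717·0.3011 + 0.103·0.6989) = 0.21589/0.28788 = 0.7499.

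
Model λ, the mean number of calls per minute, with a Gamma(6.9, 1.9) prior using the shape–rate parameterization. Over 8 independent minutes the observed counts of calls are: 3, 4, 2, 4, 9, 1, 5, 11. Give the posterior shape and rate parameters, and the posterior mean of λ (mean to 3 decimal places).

Total count ∑xᵢ = 39 over n = 8 minutes.
Gamma is conjugate to the Poisson likelihood: posterior is Gamma(shape = 6.9+39 = 45.9, rate = 1.9+8 = 9.9).
E[λ | data] = 45.9/9.9 = 4.636.

Posterior: Gamma(shape=45.9, rate=9.9); mean ≈ 4.636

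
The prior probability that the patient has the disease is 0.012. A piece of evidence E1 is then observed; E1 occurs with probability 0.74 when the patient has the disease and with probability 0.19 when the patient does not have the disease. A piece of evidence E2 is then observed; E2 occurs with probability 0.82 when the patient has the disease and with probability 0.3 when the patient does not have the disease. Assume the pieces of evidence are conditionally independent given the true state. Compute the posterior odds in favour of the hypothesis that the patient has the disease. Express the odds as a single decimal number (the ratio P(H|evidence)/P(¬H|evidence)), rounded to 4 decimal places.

Prior odds = 0.012/(1−0.012) = 0.012146.
Likelihood ratio for E1 = 0.74/0.19 = 3.8947.
Likelihood ratio for E2 = 0.82/0.3 = 2.7333.
Posterior odds = prior odds × LR₁ × LR₂ = 0.12930.

Posterior odds ≈ 0.1293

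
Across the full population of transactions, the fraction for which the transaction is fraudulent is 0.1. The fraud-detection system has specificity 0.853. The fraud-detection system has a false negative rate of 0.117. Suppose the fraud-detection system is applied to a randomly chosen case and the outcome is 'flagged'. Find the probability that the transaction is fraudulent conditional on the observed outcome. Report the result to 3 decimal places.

P(H | E) ≈ 0.400

Write H for 'the transaction is fraudulent'. Prior odds H:¬H = 0.1/0.9 = 0.11111. For the 'flagged' outcome, the likelihood ratio is 0.883/0.147 = 6.0068.
Posterior odds = 0.11111 × 6.0068 = 0.66742, so P(H|E) = 0.66742/(1+0.66742) = 0.400.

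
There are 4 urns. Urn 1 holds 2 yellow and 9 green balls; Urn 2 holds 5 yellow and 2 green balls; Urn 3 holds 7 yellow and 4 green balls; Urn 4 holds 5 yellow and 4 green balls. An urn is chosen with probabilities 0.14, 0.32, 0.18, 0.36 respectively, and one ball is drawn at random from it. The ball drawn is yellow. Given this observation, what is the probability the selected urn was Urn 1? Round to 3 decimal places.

P(yellow|Urn 1) = 0.1818; P(yellow|Urn 2) = 0.7143; P(yellow|Urn 3) = 0.6364; P(yellow|Urn 4) = 0.5556.
Prior × likelihood for each source: 0.14·0.1818=0.02545, 0.32·0.7143=0.2286, 0.18·0.6364=0.1145, 0.36·0.5556=0.2000. Summing gives P(yellow) = 0.56857.
P(Urn 1 | yellow) = 0.02545 / 0.56857 = 0.045.

Posterior probability ≈ 0.045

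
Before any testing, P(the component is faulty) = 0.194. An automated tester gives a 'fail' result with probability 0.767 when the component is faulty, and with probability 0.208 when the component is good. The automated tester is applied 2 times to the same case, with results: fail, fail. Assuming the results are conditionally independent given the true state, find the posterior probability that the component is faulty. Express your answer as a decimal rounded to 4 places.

Let H be the event that the component is faulty; start with P(H) = 0.194. P('fail'|H) = 0.767, P('fail'|¬H) = 0.208.
Update on result 1 ('fail'): P(H) ← 0.767·0.1940 / (0.767·0.1940 + 0.208·0.8060) = 0.14880/0.31645 = 0.4702.
Update on result 2 ('fail'): P(H) ← 0.767·0.4702 / (0.767·0.4702 + 0.208·0.5298) = 0.36066/0.47085 = 0.7660.

Posterior P(H) ≈ 0.7660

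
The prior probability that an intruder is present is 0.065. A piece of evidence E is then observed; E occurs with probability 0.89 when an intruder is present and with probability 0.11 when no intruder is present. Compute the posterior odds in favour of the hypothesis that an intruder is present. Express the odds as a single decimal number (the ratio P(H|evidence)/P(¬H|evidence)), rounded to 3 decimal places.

Prior odds = 0.065/(1−0.065) = 0.069519. In log-odds, ln(0.069519) = -2.6662.
Add log likelihood ratio: ln(8.0909) = 2.0907.
Posterior log-odds = -0.57542, so posterior odds = exp(-0.57542) = 0.56247.

Posterior odds ≈ 0.562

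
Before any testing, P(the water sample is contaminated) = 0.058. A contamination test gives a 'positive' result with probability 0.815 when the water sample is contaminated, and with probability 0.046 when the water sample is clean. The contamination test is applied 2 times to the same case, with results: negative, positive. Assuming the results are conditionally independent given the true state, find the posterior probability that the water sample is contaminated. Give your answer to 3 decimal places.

Posterior P(H) ≈ 0.175

Let H be the event that the water sample is contaminated; start with P(H) = 0.058. P('positive'|H) = 0.815, P('positive'|¬H) = 0.046.
Update on result 1 ('negative'): P(H) ← 0.185·0.0580 / (0.185·0.0580 + 0.954·0.9420) = 0.010730/0.90940 = 0.0118.
Update on result 2 ('positive'): P(H) ← 0.815·0.0118 / (0.815·0.0118 + 0.046·0.9882) = 0.0096162/0.055073 = 0.1746.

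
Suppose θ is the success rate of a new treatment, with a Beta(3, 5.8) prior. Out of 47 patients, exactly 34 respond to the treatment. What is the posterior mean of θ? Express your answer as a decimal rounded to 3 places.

The binomial likelihood is conjugate to the Beta prior: with 34 successes and 13 failures, the posterior is Beta(3+34, 5.8+13) = Beta(37, 18.8).
Posterior mean = α/(α+β) = 37/55.8 = 0.663.

Posterior mean ≈ 0.663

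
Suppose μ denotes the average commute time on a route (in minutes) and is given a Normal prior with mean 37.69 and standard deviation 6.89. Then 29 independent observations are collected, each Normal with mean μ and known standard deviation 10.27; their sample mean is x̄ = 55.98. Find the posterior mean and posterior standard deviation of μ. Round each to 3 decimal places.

Prior precision 1/τ₀² = 1/6.89² = 0.0210650; data precision n/σ² = 29/10.27² = 0.274952.
Posterior precision = 0.0210650 + 0.274952 = 0.296017, giving posterior SD = 1/√0.296017 = 1.838.
Posterior mean = (0.0210650·37.69 + 0.274952·55.98) / 0.296017 = 54.678.

Posterior mean ≈ 54.678; posterior SD ≈ 1.838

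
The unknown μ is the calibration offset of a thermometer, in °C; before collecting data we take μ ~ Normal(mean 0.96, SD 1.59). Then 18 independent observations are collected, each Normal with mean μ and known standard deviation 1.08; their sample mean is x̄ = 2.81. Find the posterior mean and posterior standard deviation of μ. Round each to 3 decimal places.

Prior precision 1/τ₀² = 1/1.59² = 0.395554; data precision n/σ² = 18/1.08² = 15.4321.
Posterior precision = 0.395554 + 15.4321 = 15.8277, giving posterior SD = 1/√15.8277 = 0.251.
Posterior mean = (0.395554·0.96 + 15.4321·2.81) / 15.8277 = 2.764.

Posterior mean ≈ 2.764; posterior SD ≈ 0.251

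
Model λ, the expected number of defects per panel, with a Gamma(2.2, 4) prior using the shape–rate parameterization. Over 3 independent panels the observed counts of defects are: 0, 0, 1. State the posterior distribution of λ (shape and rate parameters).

Posterior: Gamma(shape=3.2, rate=7)

Total count ∑xᵢ = 1 over n = 3 panels.
Gamma is conjugate to the Poisson likelihood: posterior is Gamma(shape = 2.2+1 = 3.2, rate = 4+3 = 7).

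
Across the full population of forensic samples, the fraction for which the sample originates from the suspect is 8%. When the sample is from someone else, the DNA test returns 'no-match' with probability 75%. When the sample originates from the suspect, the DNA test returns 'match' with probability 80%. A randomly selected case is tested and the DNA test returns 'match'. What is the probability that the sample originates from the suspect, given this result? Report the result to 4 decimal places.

P(H | E) ≈ 0.2177

Write H for 'the sample originates from the suspect'. Prior odds H:¬H = 0.08/0.92 = 0.086957. For the 'match' outcome, the likelihood ratio is 0.8/0.25 = 3.2000.
Posterior odds = 0.086957 × 3.2000 = 0.27826, so P(H|E) = 0.27826/(1+0.27826) = 0.2177.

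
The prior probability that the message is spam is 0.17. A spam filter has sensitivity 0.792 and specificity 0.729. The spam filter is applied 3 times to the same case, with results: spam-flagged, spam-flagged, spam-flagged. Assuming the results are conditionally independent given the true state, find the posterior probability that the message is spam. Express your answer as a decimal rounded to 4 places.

Let H be the event that the message is spam; start with P(H) = 0.17. P('spam-flagged'|H) = 0.792, P('spam-flagged'|¬H) = 0.271.
Update on result 1 ('spam-flagged'): P(H) ← 0.792·0.1700 / (0.792·0.1700 + 0.271·0.8300) = 0.13464/0.35957 = 0.3744.
Update on result 2 ('spam-flagged'): P(H) ← 0.792·0.3744 / (0.792·0.3744 + 0.271·0.6256) = 0.29656/0.46609 = 0.6363.
Update on result 3 ('spam-flagged'): P(H) ← 0.792·0.6363 / (0.792·0.6363 + 0.271·0.3637) = 0.50393/0.60250 = 0.8364.

Posterior P(H) ≈ 0.8364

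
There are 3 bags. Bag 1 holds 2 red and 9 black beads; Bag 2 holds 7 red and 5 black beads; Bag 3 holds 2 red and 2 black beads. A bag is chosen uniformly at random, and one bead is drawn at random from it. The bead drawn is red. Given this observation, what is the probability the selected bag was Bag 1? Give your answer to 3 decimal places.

Tabulate prior·likelihood by source: [1] prior 0.333333, lik 0.1818, product 0.06061; [2] prior 0.333333, lik 0.5833, product 0.1944; [3] prior 0.333333, lik 0.5, product 0.1667.
Normalizing constant = 0.42172; the posterior for Bag 1 is its product over the sum, 0.06061/0.42172 = 0.144.

Posterior probability ≈ 0.144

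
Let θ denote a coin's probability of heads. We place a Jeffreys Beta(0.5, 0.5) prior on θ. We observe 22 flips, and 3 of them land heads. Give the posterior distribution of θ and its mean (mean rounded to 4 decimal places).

Observing 3 successes and 19 failures updates Beta(0.5, 0.5) by adding the success and failure counts to the two shape parameters: α = 0.5+3 = 3.5, β = 0.5+19 = 19.5.
E[θ | data] = 3.5/(3.5+19.5) = 0.1522.

Posterior: Beta(3.5, 19.5); mean ≈ 0.1522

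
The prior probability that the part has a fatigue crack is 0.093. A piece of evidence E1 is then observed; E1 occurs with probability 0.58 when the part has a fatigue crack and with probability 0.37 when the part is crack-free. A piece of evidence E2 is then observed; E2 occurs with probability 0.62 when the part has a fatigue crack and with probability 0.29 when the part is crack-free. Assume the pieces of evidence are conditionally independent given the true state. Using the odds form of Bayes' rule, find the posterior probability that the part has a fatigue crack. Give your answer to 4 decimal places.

Posterior probability ≈ 0.2557

Prior odds = 0.093/(1−0.093) = 0.10254. In log-odds, ln(0.10254) = -2.2775.
Add log likelihood ratios: ln(1.5676) + ln(2.1379) = 1.2094.
Posterior log-odds = -1.0682, so posterior odds = exp(-1.0682) = 0.34363. Converting, P(H|E) = 0.34363/1.3436 = 0.2557.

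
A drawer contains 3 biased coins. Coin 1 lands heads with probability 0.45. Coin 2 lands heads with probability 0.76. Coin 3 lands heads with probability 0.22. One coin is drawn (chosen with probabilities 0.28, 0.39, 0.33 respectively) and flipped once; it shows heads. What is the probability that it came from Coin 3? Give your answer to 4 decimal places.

Posterior probability ≈ 0.1467

P(heads|C1) = 0.45; P(heads|C2) = 0.76; P(heads|C3) = 0.22.
Prior × likelihood for each source: 0.28·0.45=0.1260, 0.39·0.76=0.2964, 0.33·0.22=0.07260. Summing gives P(heads) = 0.49500.
P(Coin 3 | heads) = 0.07260 / 0.49500 = 0.1467.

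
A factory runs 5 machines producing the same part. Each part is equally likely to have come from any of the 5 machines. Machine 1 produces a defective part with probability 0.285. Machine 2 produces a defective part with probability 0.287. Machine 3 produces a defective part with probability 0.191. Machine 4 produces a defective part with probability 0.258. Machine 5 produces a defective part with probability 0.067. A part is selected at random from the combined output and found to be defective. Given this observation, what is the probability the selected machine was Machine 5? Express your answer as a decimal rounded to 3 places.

Posterior probability ≈ 0.062

P(defective|M1) = 0.285; P(defective|M2) = 0.287; P(defective|M3) = 0.191; P(defective|M4) = 0.258; P(defective|M5) = 0.067.
Prior × likelihood for each source: 0.2·0.285=0.05700, 0.2·0.287=0.05740, 0.2·0.191=0.03820, 0.2·0.258=0.05160, 0.2·0.067=0.01340. Summing gives P(defective) = 0.21760.
P(Machine 5 | defective) = 0.01340 / 0.21760 = 0.062.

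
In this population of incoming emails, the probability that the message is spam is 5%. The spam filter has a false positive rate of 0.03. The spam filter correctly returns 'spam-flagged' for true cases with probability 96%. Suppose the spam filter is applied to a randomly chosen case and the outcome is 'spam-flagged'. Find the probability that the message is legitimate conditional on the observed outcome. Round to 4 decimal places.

P(¬H | E) ≈ 0.3725

Write H for 'the message is spam'. Prior odds H:¬H = 0.05/0.95 = 0.052632. For the 'spam-flagged' outcome, the likelihood ratio is 0.96/0.03 = 32.000.
Posterior odds = 0.052632 × 32.000 = 1.6842, so P(H|E) = 1.6842/(1+1.6842) = 0.6275. Then P(¬H|E) = 1 − 0.6275 = 0.3725.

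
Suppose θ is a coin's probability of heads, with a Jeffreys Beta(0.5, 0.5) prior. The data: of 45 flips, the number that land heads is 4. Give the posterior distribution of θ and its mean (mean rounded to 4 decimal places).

Posterior: Beta(4.5, 41.5); mean ≈ 0.0978

The binomial likelihood is conjugate to the Beta prior: with 4 successes and 41 failures, the posterior is Beta(0.5+4, 0.5+41) = Beta(4.5, 41.5).
Posterior mean = α/(α+β) = 4.5/46 = 0.0978.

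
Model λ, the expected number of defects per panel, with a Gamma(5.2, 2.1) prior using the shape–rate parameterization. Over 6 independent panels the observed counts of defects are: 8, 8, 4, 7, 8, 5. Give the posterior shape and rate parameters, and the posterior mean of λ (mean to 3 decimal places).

Posterior: Gamma(shape=45.2, rate=8.1); mean ≈ 5.580

The Poisson likelihood adds the total count to the shape and the number of exposure periods to the rate. Here ∑xᵢ = 40 and n = 6, so shape 5.2→45.2 and rate 2.1→8.1.
Posterior mean = shape/rate = 45.2/8.1 = 5.580.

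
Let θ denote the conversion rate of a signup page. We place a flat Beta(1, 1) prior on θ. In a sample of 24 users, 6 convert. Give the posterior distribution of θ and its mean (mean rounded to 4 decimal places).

Observing 6 successes and 18 failures updates Beta(1, 1) by adding the success and failure counts to the two shape parameters: α = 1+6 = 7, β = 1+18 = 19.
Posterior mean = α/(α+β) = 7/26 = 0.2692.

Posterior: Beta(7, 19); mean ≈ 0.2692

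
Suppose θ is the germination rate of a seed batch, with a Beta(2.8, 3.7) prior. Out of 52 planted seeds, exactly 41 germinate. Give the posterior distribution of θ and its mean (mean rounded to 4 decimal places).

The binomial likelihood is conjugate to the Beta prior: with 41 successes and 11 failures, the posterior is Beta(2.8+41, 3.7+11) = Beta(43.8, 14.7).
E[θ | data] = 43.8/(43.8+14.7) = 0.7487.

Posterior: Beta(43.8, 14.7); mean ≈ 0.7487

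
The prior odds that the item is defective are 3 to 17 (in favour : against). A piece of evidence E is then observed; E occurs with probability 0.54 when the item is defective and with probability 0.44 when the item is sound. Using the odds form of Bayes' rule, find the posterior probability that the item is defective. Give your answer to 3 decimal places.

Posterior probability ≈ 0.178

Prior odds = 3/17 = 0.17647. In log-odds, ln(0.17647) = -1.7346.
Add log likelihood ratio: ln(1.2273) = 0.20479.
Posterior log-odds = -1.5298, so posterior odds = exp(-1.5298) = 0.21658. Converting, P(H|E) = 0.21658/1.2166 = 0.178.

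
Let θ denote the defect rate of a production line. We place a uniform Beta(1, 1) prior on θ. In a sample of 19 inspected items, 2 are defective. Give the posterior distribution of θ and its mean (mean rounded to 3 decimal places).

Posterior: Beta(3, 18); mean ≈ 0.143

Observing 2 successes and 17 failures updates Beta(1, 1) by adding the success and failure counts to the two shape parameters: α = 1+2 = 3, β = 1+17 = 18.
E[θ | data] = 3/(3+18) = 0.143.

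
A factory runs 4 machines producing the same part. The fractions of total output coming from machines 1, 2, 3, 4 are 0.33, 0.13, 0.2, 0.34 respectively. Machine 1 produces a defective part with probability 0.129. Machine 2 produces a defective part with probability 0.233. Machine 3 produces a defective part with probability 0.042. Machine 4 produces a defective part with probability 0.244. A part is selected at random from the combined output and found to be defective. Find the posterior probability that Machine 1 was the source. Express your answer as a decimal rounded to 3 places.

Tabulate prior·likelihood by source: [1] prior 0.33, lik 0.129, product 0.04257; [2] prior 0.13, lik 0.233, product 0.03029; [3] prior 0.2, lik 0.042, product 0.008400; [4] prior 0.34, lik 0.244, product 0.08296.
Normalizing constant = 0.16422; the posterior for Machine 1 is its product over the sum, 0.04257/0.16422 = 0.259.

Posterior probability ≈ 0.259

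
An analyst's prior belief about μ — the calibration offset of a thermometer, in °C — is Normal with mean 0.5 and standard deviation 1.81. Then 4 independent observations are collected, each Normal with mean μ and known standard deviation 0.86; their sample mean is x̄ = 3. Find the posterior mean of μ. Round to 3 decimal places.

Prior precision 1/τ₀² = 1/1.81² = 0.305241; data precision n/σ² = 4/0.86² = 5.40833.
Posterior precision = 0.305241 + 5.40833 = 5.71357.
Posterior mean = (0.305241·0.5 + 5.40833·3) / 5.71357 = 2.866.

Posterior mean ≈ 2.866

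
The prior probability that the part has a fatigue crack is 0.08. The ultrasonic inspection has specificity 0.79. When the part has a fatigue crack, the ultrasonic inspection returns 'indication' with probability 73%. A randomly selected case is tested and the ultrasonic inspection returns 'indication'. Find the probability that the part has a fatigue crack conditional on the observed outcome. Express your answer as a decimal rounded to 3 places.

P(H | E) ≈ 0.232

Let H be the event that the part has a fatigue crack. P(H) = 0.08, so P(¬H) = 0.92. With E the 'indication' result, P(E|H) = 0.73 and P(E|¬H) = 0.21.
P(E) = 0.73·0.08 + 0.21·0.92 = 0.058400 + 0.19320 = 0.25160.
By Bayes' theorem, P(H|E) = 0.058400 / 0.25160 = 0.232.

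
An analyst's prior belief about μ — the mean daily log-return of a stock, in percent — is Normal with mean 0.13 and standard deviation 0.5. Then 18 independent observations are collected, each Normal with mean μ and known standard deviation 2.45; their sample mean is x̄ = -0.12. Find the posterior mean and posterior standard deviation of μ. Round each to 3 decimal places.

Posterior mean ≈ 0.023; posterior SD ≈ 0.378

Prior precision 1/τ₀² = 1/0.5² = 4.00000; data precision n/σ² = 18/2.45² = 2.99875.
Posterior precision = 4.00000 + 2.99875 = 6.99875, giving posterior SD = 1/√6.99875 = 0.378.
Posterior mean = (4.00000·0.13 + 2.99875·-0.12) / 6.99875 = 0.023.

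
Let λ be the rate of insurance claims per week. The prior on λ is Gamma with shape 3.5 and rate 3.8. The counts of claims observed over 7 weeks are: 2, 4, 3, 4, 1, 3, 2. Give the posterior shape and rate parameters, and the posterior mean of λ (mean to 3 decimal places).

The Poisson likelihood adds the total count to the shape and the number of exposure periods to the rate. Here ∑xᵢ = 19 and n = 7, so shape 3.5→22.5 and rate 3.8→10.8.
Posterior mean = shape/rate = 22.5/10.8 = 2.083.

Posterior: Gamma(shape=22.5, rate=10.8); mean ≈ 2.083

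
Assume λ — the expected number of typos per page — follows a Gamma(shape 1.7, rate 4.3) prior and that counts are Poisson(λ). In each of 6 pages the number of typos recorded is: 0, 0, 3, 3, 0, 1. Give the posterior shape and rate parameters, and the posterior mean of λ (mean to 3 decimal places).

Posterior: Gamma(shape=8.7, rate=10.3); mean ≈ 0.845

Total count ∑xᵢ = 7 over n = 6 pages.
Gamma is conjugate to the Poisson likelihood: posterior is Gamma(shape = 1.7+7 = 8.7, rate = 4.3+6 = 10.3).
Posterior mean = shape/rate = 8.7/10.3 = 0.845.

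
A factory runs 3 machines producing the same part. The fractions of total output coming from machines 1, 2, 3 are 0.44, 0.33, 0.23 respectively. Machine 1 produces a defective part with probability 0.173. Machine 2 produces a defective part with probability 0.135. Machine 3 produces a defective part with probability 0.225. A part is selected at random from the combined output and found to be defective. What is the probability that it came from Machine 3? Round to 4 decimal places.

Tabulate prior·likelihood by source: [1] prior 0.44, lik 0.173, product 0.07612; [2] prior 0.33, lik 0.135, product 0.04455; [3] prior 0.23, lik 0.225, product 0.05175.
Normalizing constant = 0.17242; the posterior for Machine 3 is its product over the sum, 0.05175/0.17242 = 0.3001.

Posterior probability ≈ 0.3001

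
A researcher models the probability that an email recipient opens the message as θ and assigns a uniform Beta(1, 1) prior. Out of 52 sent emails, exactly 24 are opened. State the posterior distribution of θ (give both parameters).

The binomial likelihood is conjugate to the Beta prior: with 24 successes and 28 failures, the posterior is Beta(1+24, 1+28) = Beta(25, 29).

Posterior: Beta(25, 29)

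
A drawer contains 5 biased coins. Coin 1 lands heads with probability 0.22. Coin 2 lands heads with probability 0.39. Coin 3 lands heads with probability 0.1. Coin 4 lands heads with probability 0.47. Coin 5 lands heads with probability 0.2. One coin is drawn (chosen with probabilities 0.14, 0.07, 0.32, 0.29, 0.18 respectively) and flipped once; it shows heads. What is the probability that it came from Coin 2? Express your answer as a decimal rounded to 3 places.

P(heads|C1) = 0.22; P(heads|C2) = 0.39; P(heads|C3) = 0.1; P(heads|C4) = 0.47; P(heads|C5) = 0.2.
Prior × likelihood for each source: 0.14·0.22=0.03080, 0.07·0.39=0.02730, 0.32·0.1=0.03200, 0.29·0.47=0.1363, 0.18·0.2=0.03600. Summing gives P(heads) = 0.26240.
P(Coin 2 | heads) = 0.02730 / 0.26240 = 0.104.

Posterior probability ≈ 0.104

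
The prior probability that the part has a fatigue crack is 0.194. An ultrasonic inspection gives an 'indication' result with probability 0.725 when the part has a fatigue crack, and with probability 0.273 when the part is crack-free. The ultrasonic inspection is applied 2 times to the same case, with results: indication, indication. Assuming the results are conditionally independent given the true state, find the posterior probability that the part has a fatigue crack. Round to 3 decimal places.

Let H be the event that the part has a fatigue crack; start with P(H) = 0.194. P('indication'|H) = 0.725, P('indication'|¬H) = 0.273.
Update on result 1 ('indication'): P(H) ← 0.725·0.1940 / (0.725·0.1940 + 0.273·0.8060) = 0.14065/0.36069 = 0.3899.
Update on result 2 ('indication'): P(H) ← 0.725·0.3899 / (0.725·0.3899 + 0.273·0.6101) = 0.28271/0.44926 = 0.6293.

Posterior P(H) ≈ 0.629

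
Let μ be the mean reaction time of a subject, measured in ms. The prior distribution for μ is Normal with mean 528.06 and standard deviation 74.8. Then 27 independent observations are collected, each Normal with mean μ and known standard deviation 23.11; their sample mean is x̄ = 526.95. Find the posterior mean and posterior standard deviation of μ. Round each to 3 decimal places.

Posterior mean ≈ 526.954; posterior SD ≈ 4.440

With known σ, the Normal prior is conjugate. Weight on the data is w = (n/σ²)/(n/σ² + 1/τ₀²) = 0.0505550/(0.0505550+0.00017873) = 0.99648.
Posterior mean = w·x̄ + (1−w)·μ₀ = 0.99648·526.95 + 0.0035229·528.06 = 526.954. Posterior variance = 1/(0.0505550+0.00017873) = 19.7108, so SD = 4.440.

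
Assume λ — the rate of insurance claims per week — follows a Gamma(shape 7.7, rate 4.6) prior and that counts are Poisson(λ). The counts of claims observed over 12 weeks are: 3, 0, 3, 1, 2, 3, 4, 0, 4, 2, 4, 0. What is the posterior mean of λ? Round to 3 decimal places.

Total count ∑xᵢ = 26 over n = 12 weeks.
Gamma is conjugate to the Poisson likelihood: posterior is Gamma(shape = 7.7+26 = 33.7, rate = 4.6+12 = 16.6).
Posterior mean = shape/rate = 33.7/16.6 = 2.030.

Posterior mean ≈ 2.030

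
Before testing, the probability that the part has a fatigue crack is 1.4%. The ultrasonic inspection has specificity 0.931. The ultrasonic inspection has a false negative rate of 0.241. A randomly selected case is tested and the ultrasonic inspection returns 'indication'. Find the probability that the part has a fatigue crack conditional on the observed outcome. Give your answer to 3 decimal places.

Write H for 'the part has a fatigue crack'. Prior odds H:¬H = 0.014/0.986 = 0.014199. For the 'indication' outcome, the likelihood ratio is 0.759/0.069 = 11.000.
Posterior odds = 0.014199 × 11.000 = 0.15619, so P(H|E) = 0.15619/(1+0.15619) = 0.135.

P(H | E) ≈ 0.135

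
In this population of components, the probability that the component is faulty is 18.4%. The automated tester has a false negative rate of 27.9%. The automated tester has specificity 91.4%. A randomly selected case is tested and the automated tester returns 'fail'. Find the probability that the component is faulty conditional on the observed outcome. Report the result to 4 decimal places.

Write H for 'the component is faulty'. Prior odds H:¬H = 0.184/0.816 = 0.22549. For the 'fail' outcome, the likelihood ratio is 0.721/0.086 = 8.3837.
Posterior odds = 0.22549 × 8.3837 = 1.8904, so P(H|E) = 1.8904/(1+1.8904) = 0.6540.

P(H | E) ≈ 0.6540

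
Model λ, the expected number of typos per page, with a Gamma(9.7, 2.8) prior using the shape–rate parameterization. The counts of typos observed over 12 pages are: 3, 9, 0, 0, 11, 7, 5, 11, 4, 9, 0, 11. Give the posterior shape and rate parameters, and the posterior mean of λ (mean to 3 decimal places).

Posterior: Gamma(shape=79.7, rate=14.8); mean ≈ 5.385

Total count ∑xᵢ = 70 over n = 12 pages.
Gamma is conjugate to the Poisson likelihood: posterior is Gamma(shape = 9.7+70 = 79.7, rate = 2.8+12 = 14.8).
E[λ | data] = 79.7/14.8 = 5.385.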